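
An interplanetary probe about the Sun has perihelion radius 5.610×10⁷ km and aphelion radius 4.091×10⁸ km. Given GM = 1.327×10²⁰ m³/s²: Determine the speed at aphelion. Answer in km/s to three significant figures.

v ≈ 8.84 km/s

Semi-major axis a = (r_p + r_a)/2 = 2.3260×10⁸ km = 2.326×10¹¹ m.
Vis-viva: v² = μ(2/r − 1/a) = 1.327×10²⁰ × (4.889×10⁻¹² − 4.299×10⁻¹²) = 7.823×10⁷ m²/s².
v = 8845 m/s = 8.845 km/s.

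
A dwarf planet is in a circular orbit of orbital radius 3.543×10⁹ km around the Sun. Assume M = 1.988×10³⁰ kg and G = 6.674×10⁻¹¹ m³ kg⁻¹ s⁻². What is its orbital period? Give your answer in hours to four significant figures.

T ≈ 1010000 hours

μ = GM = 6.674×10⁻¹¹ × 1.988×10³⁰ = 1.327×10²⁰ m³/s².
r = 3.543×10⁹ km = 3.543×10¹² m.
Kepler's third law: T = 2π√(r³/μ) = 2π√((3.543×10¹²)³ / 1.327×10²⁰).
r³/μ = 3.352×10¹⁷ s², so T = 2π × 5.790×10⁸ = 3.638×10⁹ s.
Converting: 3.638×10⁹ s ÷ 3600 = 1.010×10⁶ hours.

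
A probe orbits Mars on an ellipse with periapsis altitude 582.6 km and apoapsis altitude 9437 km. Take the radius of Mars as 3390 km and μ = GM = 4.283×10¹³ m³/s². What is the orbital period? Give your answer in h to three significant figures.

T ≈ 6.49 h

r_p = 3390 + 582.6 = 3972.6 km = 3.9726×10⁶ m.
r_a = 3390 + 9437 = 12827 km = 1.2827×10⁷ m.
Semi-major axis a = (r_p + r_a)/2 = (3972.6 + 12827)/2 = 8399.8 km = 8.400×10⁶ m.
By Kepler's third law T = 2π√(a³/μ) = 2π × 3.720×10³ = 2.337×10⁴ s.
= 6.492 h.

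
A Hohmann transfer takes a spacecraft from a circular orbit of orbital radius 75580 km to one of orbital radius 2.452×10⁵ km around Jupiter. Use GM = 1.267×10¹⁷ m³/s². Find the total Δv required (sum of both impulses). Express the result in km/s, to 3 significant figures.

r₁ = 75580 km = 7.558×10⁷ m.
r₂ = 2.452×10⁵ km = 2.452×10⁸ m.
Transfer ellipse a_t = (r₁ + r₂)/2 = 1.604×10⁸ m.
At r₁: circular v_c1 = √(μ/r₁) = 40940 m/s; transfer-perijove v_p = √[μ(2/r₁ − 1/a_t)] = 50620 m/s.
Δv₁ = v_p − v_c1 = 9681 m/s.
At r₂: circular v_c2 = √(μ/r₂) = 22730 m/s; transfer-apojove v_a = √[μ(2/r₂ − 1/a_t)] = 15600 m/s.
Δv₂ = v_c2 − v_a = 7127 m/s.
Total Δv = Δv₁ + Δv₂ = 16810 m/s = 16.81 km/s.

Δv_total ≈ 16.8 km/s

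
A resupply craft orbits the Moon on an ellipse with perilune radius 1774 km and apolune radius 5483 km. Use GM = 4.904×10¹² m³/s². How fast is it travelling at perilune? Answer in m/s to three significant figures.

v ≈ 2040 m/s

Semi-major axis a = (r_p + r_a)/2 = 3628.5 km = 3.628×10⁶ m.
Vis-viva: v² = μ(2/r − 1/a) = 4.904×10¹² × (1.127×10⁻⁶ − 2.756×10⁻⁷) = 4.177×10⁶ m²/s².
v = 2044 m/s.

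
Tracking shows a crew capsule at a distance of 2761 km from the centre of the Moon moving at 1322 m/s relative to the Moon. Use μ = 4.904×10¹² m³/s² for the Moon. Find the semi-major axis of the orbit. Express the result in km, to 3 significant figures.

r = 2.761×10⁶ m.
Specific orbital energy ε = v²/2 − μ/r = (1322)²/2 − 4.904×10¹²/2.761×10⁶ = -9.023×10⁵ J/kg.
Since ε = −μ/(2a), a = −μ/(2ε) = 2.717×10⁶ m = 2717.4 km.

a ≈ 2720 km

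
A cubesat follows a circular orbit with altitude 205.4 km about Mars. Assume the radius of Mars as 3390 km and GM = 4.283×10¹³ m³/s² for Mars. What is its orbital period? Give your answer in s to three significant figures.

T ≈ 6550 s

r = 3390 + 205.4 = 3595.4 km = 3.5954×10⁶ m.
Kepler's third law: T = 2π√(r³/μ) = 2π√((3.595×10⁶)³ / 4.283×10¹³).
r³/μ = 1.085×10⁶ s², so T = 2π × 1.042×10³ = 6.545×10³ s.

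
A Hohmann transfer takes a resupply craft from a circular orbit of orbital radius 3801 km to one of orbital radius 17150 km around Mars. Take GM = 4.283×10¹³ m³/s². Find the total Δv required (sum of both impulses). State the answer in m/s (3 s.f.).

r₁ = 3801 km = 3.801×10⁶ m.
r₂ = 17150 km = 1.715×10⁷ m.
Transfer ellipse a_t = (r₁ + r₂)/2 = 1.048×10⁷ m.
At r₁: circular v_c1 = √(μ/r₁) = 3357 m/s; transfer-periapsis v_p = √[μ(2/r₁ − 1/a_t)] = 4295 m/s.
Δv₁ = v_p − v_c1 = 938.3 m/s.
At r₂: circular v_c2 = √(μ/r₂) = 1580 m/s; transfer-apoapsis v_a = √[μ(2/r₂ − 1/a_t)] = 951.9 m/s.
Δv₂ = v_c2 − v_a = 628.4 m/s.
Total Δv = Δv₁ + Δv₂ = 1567 m/s.

Δv_total ≈ 1570 m/s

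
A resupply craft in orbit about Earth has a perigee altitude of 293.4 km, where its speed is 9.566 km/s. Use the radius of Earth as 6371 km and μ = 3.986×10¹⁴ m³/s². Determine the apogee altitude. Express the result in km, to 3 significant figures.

apogee altitude ≈ 15300 km

r_p = 6371 + 293.4 = 6664.4 km = 6.664×10⁶ m.
Specific energy ε = v²/2 − μ/r = -1.406×10⁷ J/kg, so a = −μ/(2ε) = 1.418×10⁷ m.
The apsides satisfy r_p + r_a = 2a, so the apogee radius is 2a − r_p = 2.169×10⁷ m = 21693 km.
Apogee altitude = 21693 − 6371 = 15322 km.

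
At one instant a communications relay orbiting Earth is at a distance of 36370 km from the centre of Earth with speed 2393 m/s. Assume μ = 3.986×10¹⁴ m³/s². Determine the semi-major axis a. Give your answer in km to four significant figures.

a ≈ 24620 km

r = 3.637×10⁷ m.
Specific orbital energy ε = v²/2 − μ/r = (2393)²/2 − 3.986×10¹⁴/3.637×10⁷ = -8.096×10⁶ J/kg.
Since ε = −μ/(2a), a = −μ/(2ε) = 2.462×10⁷ m = 24616 km.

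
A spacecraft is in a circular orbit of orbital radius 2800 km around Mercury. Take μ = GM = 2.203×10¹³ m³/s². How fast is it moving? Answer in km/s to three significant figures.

v ≈ 2.80 km/s

r = 2800 km = 2.800×10⁶ m.
For a circular orbit v = √(μ/r) = √(2.203×10¹³ / 2.800×10⁶) = √(7.868×10⁶) = 2805 m/s.
That is 2.805 km/s.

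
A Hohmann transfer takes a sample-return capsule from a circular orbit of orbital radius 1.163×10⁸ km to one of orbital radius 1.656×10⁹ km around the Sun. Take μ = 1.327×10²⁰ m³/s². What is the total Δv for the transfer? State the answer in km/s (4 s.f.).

r₁ = 1.163×10⁸ km = 1.163×10¹¹ m.
r₂ = 1.656×10⁹ km = 1.656×10¹² m.
Transfer ellipse a_t = (r₁ + r₂)/2 = 8.862×10¹¹ m.
At r₁: circular v_c1 = √(μ/r₁) = 33780 m/s; transfer-perihelion v_p = √[μ(2/r₁ − 1/a_t)] = 46180 m/s.
Δv₁ = v_p − v_c1 = 12400 m/s.
At r₂: circular v_c2 = √(μ/r₂) = 8952 m/s; transfer-aphelion v_a = √[μ(2/r₂ − 1/a_t)] = 3243 m/s.
Δv₂ = v_c2 − v_a = 5709 m/s.
Total Δv = Δv₁ + Δv₂ = 18110 m/s = 18.11 km/s.

Δv_total ≈ 18.11 km/s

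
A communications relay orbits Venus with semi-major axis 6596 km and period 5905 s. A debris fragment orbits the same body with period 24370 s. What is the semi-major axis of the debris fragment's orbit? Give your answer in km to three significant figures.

a₂ ≈ 17000 km

Kepler's third law: a³ ∝ T², so a₂ = a₁ (T₂/T₁)^(2/3).
T₂/T₁ = 4.127, (T₂/T₁)^(2/3) = 2.573.
a₂ = 6596 × 2.573 = 16970 km.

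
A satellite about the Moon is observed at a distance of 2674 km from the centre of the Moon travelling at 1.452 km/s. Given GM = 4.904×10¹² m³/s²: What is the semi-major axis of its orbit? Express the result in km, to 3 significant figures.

a ≈ 3140 km

r = 2.674×10⁶ m.
Vis-viva rearranged: 1/a = 2/r − v²/μ = 7.479×10⁻⁷ − 4.299×10⁻⁷ = 3.180×10⁻⁷ m⁻¹.
a = 3.144×10⁶ m = 3144.4 km.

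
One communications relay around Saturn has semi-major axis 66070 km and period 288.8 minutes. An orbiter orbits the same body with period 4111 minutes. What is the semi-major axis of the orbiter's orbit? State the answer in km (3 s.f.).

Kepler's third law: a³ ∝ T², so a₂ = a₁ (T₂/T₁)^(2/3).
T₂/T₁ = 14.23, (T₂/T₁)^(2/3) = 5.874.
a₂ = 66070 × 5.874 = 3.881×10⁵ km.

a₂ ≈ 3.88×10⁵ km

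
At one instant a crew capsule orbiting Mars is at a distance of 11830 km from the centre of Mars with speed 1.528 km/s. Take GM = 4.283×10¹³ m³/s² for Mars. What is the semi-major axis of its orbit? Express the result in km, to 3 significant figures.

a ≈ 8730 km

r = 1.183×10⁷ m.
Vis-viva rearranged: 1/a = 2/r − v²/μ = 1.691×10⁻⁷ − 5.451×10⁻⁸ = 1.145×10⁻⁷ m⁻¹.
a = 8.730×10⁶ m = 8729.9 km.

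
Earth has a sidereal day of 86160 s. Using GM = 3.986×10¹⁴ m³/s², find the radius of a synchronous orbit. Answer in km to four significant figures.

A synchronous orbit has period T, so by Kepler's third law a = (μT²/4π²)^(1/3).
μT²/4π² = 3.986×10¹⁴ × (8.616×10⁴)² / 39.48 = 7.495×10²² m³.
a = 4.216×10⁷ m = 42163 km.

r_sync ≈ 42160 km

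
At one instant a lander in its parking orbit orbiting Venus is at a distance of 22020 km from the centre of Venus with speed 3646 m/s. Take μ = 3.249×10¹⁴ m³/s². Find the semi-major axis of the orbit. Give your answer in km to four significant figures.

r = 2.202×10⁷ m.
Specific orbital energy ε = v²/2 − μ/r = (3646)²/2 − 3.249×10¹⁴/2.202×10⁷ = -8.108×10⁶ J/kg.
Since ε = −μ/(2a), a = −μ/(2ε) = 2.004×10⁷ m = 20035 km.

a ≈ 20040 km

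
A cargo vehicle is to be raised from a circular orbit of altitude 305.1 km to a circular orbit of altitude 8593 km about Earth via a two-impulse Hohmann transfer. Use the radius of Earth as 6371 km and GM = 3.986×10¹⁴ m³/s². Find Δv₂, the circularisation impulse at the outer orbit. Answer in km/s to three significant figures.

r₁ = 6371 + 305.1 = 6676.1 km = 6.6761×10⁶ m.
r₂ = 6371 + 8593 = 14964 km = 1.4964×10⁷ m.
Transfer ellipse a_t = (r₁ + r₂)/2 = 1.082×10⁷ m.
At r₁: circular v_c1 = √(μ/r₁) = 7727 m/s; transfer-perigee v_p = √[μ(2/r₁ − 1/a_t)] = 9087 m/s.
At r₂: circular v_c2 = √(μ/r₂) = 5161 m/s; transfer-apogee v_a = √[μ(2/r₂ − 1/a_t)] = 4054 m/s.
Δv₂ = v_c2 − v_a = 1107 m/s.
= 1.107 km/s.

Δv ≈ 1.11 km/s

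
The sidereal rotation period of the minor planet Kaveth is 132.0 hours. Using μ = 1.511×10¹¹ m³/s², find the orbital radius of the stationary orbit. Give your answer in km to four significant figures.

r_sync ≈ 9525 km

T = 132.0 hours = 4.752×10⁵ s.
A synchronous orbit has period T, so by Kepler's third law a = (μT²/4π²)^(1/3).
μT²/4π² = 1.511×10¹¹ × (4.752×10⁵)² / 39.48 = 8.643×10²⁰ m³.
a = 9.525×10⁶ m = 9525.5 km.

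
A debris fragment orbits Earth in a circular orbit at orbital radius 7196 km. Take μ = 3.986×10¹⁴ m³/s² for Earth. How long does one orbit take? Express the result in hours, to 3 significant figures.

T ≈ 1.69 hours

r = 7196 km = 7.196×10⁶ m.
Kepler's third law: T = 2π√(r³/μ) = 2π√((7.196×10⁶)³ / 3.986×10¹⁴).
r³/μ = 9.348×10⁵ s², so T = 2π × 9.669×10² = 6.075×10³ s.
Converting: 6.075×10³ s ÷ 3600 = 1.688 hours.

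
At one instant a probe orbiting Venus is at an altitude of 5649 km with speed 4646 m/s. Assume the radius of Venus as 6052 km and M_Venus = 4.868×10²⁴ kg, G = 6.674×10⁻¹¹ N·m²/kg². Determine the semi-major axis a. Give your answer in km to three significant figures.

μ = GM = 6.674×10⁻¹¹ × 4.868×10²⁴ = 3.249×10¹⁴ m³/s².
r = 6052 + 5649 = 11701 km = 1.170×10⁷ m.
Vis-viva rearranged: 1/a = 2/r − v²/μ = 1.709×10⁻⁷ − 6.644×10⁻⁸ = 1.045×10⁻⁷ m⁻¹.
a = 9.571×10⁶ m = 9570.6 km.

a ≈ 9570 km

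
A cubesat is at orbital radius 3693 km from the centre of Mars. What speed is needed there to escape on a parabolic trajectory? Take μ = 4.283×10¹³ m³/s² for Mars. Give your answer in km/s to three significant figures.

v_esc ≈ 4.82 km/s

r = 3693 km = 3.693×10⁶ m.
Escape speed v_esc = √(2μ/r) = √(2 × 4.283×10¹³ / 3.693×10⁶) = √(2.320×10⁷) = 4816 m/s.
= 4.816 km/s.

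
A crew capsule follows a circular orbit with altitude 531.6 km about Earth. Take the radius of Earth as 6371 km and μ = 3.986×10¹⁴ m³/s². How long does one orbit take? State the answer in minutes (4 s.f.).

T ≈ 95.12 minutes

r = 6371 + 531.6 = 6902.6 km = 6.9026×10⁶ m.
Kepler's third law: T = 2π√(r³/μ) = 2π√((6.903×10⁶)³ / 3.986×10¹⁴).
r³/μ = 8.251×10⁵ s², so T = 2π × 9.083×10² = 5.707×10³ s.
Converting: 5.707×10³ s ÷ 60.00 = 95.12 minutes.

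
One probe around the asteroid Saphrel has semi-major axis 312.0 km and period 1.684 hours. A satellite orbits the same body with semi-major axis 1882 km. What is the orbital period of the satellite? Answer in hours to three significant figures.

T₂ ≈ 24.9 hours

Kepler's third law: T² ∝ a³, so T₂ = T₁ (a₂/a₁)^(3/2).
a₂/a₁ = 6.032, (a₂/a₁)^(3/2) = 14.81.
T₂ = 1.684 × 14.81 = 24.95 hours.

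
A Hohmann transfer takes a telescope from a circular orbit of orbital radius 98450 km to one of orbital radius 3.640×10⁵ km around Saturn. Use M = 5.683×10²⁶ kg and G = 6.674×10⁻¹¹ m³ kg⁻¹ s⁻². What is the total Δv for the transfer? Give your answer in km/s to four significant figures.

μ = GM = 6.674×10⁻¹¹ × 5.683×10²⁶ = 3.793×10¹⁶ m³/s².
r₁ = 98450 km = 9.845×10⁷ m.
r₂ = 3.640×10⁵ km = 3.640×10⁸ m.
Transfer ellipse a_t = (r₁ + r₂)/2 = 2.312×10⁸ m.
At r₁: circular v_c1 = √(μ/r₁) = 19630 m/s; transfer-perikrone v_p = √[μ(2/r₁ − 1/a_t)] = 24630 m/s.
Δv₁ = v_p − v_c1 = 4999 m/s.
At r₂: circular v_c2 = √(μ/r₂) = 10210 m/s; transfer-apokrone v_a = √[μ(2/r₂ − 1/a_t)] = 6661 m/s.
Δv₂ = v_c2 − v_a = 3547 m/s.
Total Δv = Δv₁ + Δv₂ = 8546 m/s = 8.546 km/s.

Δv_total ≈ 8.546 km/s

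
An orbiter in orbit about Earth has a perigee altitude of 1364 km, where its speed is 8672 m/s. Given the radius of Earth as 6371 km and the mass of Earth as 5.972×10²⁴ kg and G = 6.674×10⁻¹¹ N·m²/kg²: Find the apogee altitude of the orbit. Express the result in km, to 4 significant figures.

μ = GM = 6.674×10⁻¹¹ × 5.972×10²⁴ = 3.986×10¹⁴ m³/s².
r_p = 6371 + 1364 = 7735.0 km = 7.735×10⁶ m.
Specific energy ε = v²/2 − μ/r = -1.393×10⁷ J/kg, so a = −μ/(2ε) = 1.431×10⁷ m.
The apsides satisfy r_p + r_a = 2a, so the apogee radius is 2a − r_p = 2.088×10⁷ m = 20885 km.
Apogee altitude = 20885 − 6371 = 14514 km.

apogee altitude ≈ 14510 km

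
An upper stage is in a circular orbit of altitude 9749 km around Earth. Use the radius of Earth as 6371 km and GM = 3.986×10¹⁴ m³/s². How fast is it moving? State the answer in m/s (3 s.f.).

r = 6371 + 9749 = 16120 km = 1.6120×10⁷ m.
For a circular orbit v = √(μ/r) = √(3.986×10¹⁴ / 1.612×10⁷) = √(2.473×10⁷) = 4973 m/s.

v ≈ 4970 m/s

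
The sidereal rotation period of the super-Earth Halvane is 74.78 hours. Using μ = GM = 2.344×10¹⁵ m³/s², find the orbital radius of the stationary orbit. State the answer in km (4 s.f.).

T = 74.78 hours = 2.692×10⁵ s.
A synchronous orbit has period T, so by Kepler's third law a = (μT²/4π²)^(1/3).
μT²/4π² = 2.344×10¹⁵ × (2.692×10⁵)² / 39.48 = 4.303×10²⁴ m³.
a = 1.627×10⁸ m = 1.6265×10⁵ km.

r_sync ≈ 1.627×10⁵ km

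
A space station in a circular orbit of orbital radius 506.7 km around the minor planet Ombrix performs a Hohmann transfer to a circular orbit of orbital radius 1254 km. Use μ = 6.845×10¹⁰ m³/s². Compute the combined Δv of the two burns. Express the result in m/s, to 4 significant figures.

r₁ = 506.7 km = 5.067×10⁵ m.
r₂ = 1254 km = 1.254×10⁶ m.
Transfer ellipse a_t = (r₁ + r₂)/2 = 8.804×10⁵ m.
At r₁: circular v_c1 = √(μ/r₁) = 367.5 m/s; transfer-periapsis v_p = √[μ(2/r₁ − 1/a_t)] = 438.7 m/s.
Δv₁ = v_p − v_c1 = 71.12 m/s.
At r₂: circular v_c2 = √(μ/r₂) = 233.6 m/s; transfer-apoapsis v_a = √[μ(2/r₂ − 1/a_t)] = 177.2 m/s.
Δv₂ = v_c2 − v_a = 56.39 m/s.
Total Δv = Δv₁ + Δv₂ = 127.5 m/s.

Δv_total ≈ 127.5 m/s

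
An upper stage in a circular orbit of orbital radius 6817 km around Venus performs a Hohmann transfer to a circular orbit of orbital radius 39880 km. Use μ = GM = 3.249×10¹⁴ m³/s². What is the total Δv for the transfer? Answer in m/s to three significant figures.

r₁ = 6817 km = 6.817×10⁶ m.
r₂ = 39880 km = 3.988×10⁷ m.
Transfer ellipse a_t = (r₁ + r₂)/2 = 2.335×10⁷ m.
At r₁: circular v_c1 = √(μ/r₁) = 6904 m/s; transfer-periapsis v_p = √[μ(2/r₁ − 1/a_t)] = 9022 m/s.
Δv₁ = v_p − v_c1 = 2119 m/s.
At r₂: circular v_c2 = √(μ/r₂) = 2854 m/s; transfer-apoapsis v_a = √[μ(2/r₂ − 1/a_t)] = 1542 m/s.
Δv₂ = v_c2 − v_a = 1312 m/s.
Total Δv = Δv₁ + Δv₂ = 3431 m/s.

Δv_total ≈ 3430 m/s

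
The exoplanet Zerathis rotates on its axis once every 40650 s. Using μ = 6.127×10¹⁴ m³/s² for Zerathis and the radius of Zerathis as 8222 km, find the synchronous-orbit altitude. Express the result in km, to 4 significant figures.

A synchronous orbit has period T, so by Kepler's third law a = (μT²/4π²)^(1/3).
μT²/4π² = 6.127×10¹⁴ × (4.065×10⁴)² / 39.48 = 2.565×10²² m³.
a = 2.949×10⁷ m = 29490 km.
Altitude h = a − R = 29490 − 8222 = 21268 km.

h_sync ≈ 21270 km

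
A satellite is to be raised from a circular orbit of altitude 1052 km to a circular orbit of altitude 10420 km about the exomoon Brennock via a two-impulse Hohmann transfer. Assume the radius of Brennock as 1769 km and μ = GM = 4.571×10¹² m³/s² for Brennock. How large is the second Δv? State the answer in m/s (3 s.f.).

r₁ = 1769 + 1052 = 2821.0 km = 2.8210×10⁶ m.
r₂ = 1769 + 10420 = 12189 km = 1.2189×10⁷ m.
Transfer ellipse a_t = (r₁ + r₂)/2 = 7.505×10⁶ m.
At r₁: circular v_c1 = √(μ/r₁) = 1273 m/s; transfer-periapsis v_p = √[μ(2/r₁ − 1/a_t)] = 1622 m/s.
At r₂: circular v_c2 = √(μ/r₂) = 612.4 m/s; transfer-apoapsis v_a = √[μ(2/r₂ − 1/a_t)] = 375.4 m/s.
Δv₂ = v_c2 − v_a = 236.9 m/s.

Δv ≈ 237 m/s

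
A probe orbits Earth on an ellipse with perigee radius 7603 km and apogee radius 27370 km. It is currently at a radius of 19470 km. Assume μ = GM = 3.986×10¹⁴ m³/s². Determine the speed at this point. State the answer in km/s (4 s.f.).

Semi-major axis a = (r_p + r_a)/2 = 17486 km = 1.749×10⁷ m.
Vis-viva: v² = μ(2/r − 1/a) = 3.986×10¹⁴ × (1.027×10⁻⁷ − 5.719×10⁻⁸) = 1.815×10⁷ m²/s².
v = 4260 m/s = 4.260 km/s.

v ≈ 4.260 km/s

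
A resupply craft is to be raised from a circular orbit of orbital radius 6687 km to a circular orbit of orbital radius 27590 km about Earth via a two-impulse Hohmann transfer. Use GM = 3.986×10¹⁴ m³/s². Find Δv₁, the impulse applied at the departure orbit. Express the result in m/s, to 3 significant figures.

Δv ≈ 2080 m/s

r₁ = 6687 km = 6.687×10⁶ m.
r₂ = 27590 km = 2.759×10⁷ m.
Transfer ellipse a_t = (r₁ + r₂)/2 = 1.714×10⁷ m.
At r₁: circular v_c1 = √(μ/r₁) = 7721 m/s; transfer-perigee v_p = √[μ(2/r₁ − 1/a_t)] = 9796 m/s.
Δv₁ = v_p − v_c1 = 2075 m/s.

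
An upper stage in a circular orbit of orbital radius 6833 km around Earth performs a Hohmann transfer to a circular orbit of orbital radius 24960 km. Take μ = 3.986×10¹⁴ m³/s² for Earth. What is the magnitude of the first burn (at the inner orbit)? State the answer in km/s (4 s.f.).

Δv ≈ 1.933 km/s

r₁ = 6833 km = 6.833×10⁶ m.
r₂ = 24960 km = 2.496×10⁷ m.
Transfer ellipse a_t = (r₁ + r₂)/2 = 1.590×10⁷ m.
At r₁: circular v_c1 = √(μ/r₁) = 7638 m/s; transfer-perigee v_p = √[μ(2/r₁ − 1/a_t)] = 9570 m/s.
Δv₁ = v_p − v_c1 = 1933 m/s.
= 1.933 km/s.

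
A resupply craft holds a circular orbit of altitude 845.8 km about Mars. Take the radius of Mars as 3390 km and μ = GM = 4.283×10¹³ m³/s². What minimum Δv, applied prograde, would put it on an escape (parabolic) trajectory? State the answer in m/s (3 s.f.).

r = 3390 + 845.8 = 4235.8 km = 4.2358×10⁶ m.
Circular speed v_c = √(μ/r) = 3180 m/s.
Escape speed v_esc = √(2μ/r) = √2 × v_c = 4497 m/s.
Δv = v_esc − v_c = 1317 m/s.

Δv ≈ 1320 m/s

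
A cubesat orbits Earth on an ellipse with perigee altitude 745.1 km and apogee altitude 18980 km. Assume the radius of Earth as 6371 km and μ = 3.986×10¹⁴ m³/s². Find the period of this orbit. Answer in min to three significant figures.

T ≈ 343 min

r_p = 6371 + 745.1 = 7116.1 km = 7.1161×10⁶ m.
r_a = 6371 + 18980 = 25351 km = 2.5351×10⁷ m.
Semi-major axis a = (r_p + r_a)/2 = (7116.1 + 25351)/2 = 16234 km = 1.623×10⁷ m.
By Kepler's third law T = 2π√(a³/μ) = 2π × 3.276×10³ = 2.058×10⁴ s.
= 343.1 min.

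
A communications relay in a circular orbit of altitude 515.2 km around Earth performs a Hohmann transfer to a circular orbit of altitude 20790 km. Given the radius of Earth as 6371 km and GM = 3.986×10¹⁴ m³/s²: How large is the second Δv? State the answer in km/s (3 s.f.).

r₁ = 6371 + 515.2 = 6886.2 km = 6.8862×10⁶ m.
r₂ = 6371 + 20790 = 27161 km = 2.7161×10⁷ m.
Transfer ellipse a_t = (r₁ + r₂)/2 = 1.702×10⁷ m.
At r₁: circular v_c1 = √(μ/r₁) = 7608 m/s; transfer-perigee v_p = √[μ(2/r₁ − 1/a_t)] = 9610 m/s.
At r₂: circular v_c2 = √(μ/r₂) = 3831 m/s; transfer-apogee v_a = √[μ(2/r₂ − 1/a_t)] = 2436 m/s.
Δv₂ = v_c2 − v_a = 1394 m/s.
= 1.394 km/s.

Δv ≈ 1.39 km/s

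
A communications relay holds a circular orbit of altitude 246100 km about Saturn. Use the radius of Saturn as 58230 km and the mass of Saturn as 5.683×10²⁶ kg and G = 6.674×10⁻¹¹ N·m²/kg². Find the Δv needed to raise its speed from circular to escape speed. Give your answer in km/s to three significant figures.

Δv ≈ 4.62 km/s

μ = GM = 6.674×10⁻¹¹ × 5.683×10²⁶ = 3.793×10¹⁶ m³/s².
r = 58230 + 246100 = 304330 km = 3.0433×10⁸ m.
Circular speed v_c = √(μ/r) = 11160 m/s.
Escape speed v_esc = √(2μ/r) = √2 × v_c = 15790 m/s.
Δv = v_esc − v_c = 4624 m/s = 4.624 km/s.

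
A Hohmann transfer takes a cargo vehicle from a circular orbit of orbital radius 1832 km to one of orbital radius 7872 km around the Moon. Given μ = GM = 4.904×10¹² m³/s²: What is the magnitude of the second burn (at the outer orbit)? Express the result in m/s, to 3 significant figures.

Δv ≈ 304 m/s

r₁ = 1832 km = 1.832×10⁶ m.
r₂ = 7872 km = 7.872×10⁶ m.
Transfer ellipse a_t = (r₁ + r₂)/2 = 4.852×10⁶ m.
At r₁: circular v_c1 = √(μ/r₁) = 1636 m/s; transfer-perilune v_p = √[μ(2/r₁ − 1/a_t)] = 2084 m/s.
At r₂: circular v_c2 = √(μ/r₂) = 789.3 m/s; transfer-apolune v_a = √[μ(2/r₂ − 1/a_t)] = 485.0 m/s.
Δv₂ = v_c2 − v_a = 304.3 m/s.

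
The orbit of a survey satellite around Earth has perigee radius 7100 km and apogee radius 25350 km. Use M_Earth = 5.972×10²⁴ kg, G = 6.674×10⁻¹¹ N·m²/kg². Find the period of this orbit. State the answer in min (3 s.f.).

μ = GM = 6.674×10⁻¹¹ × 5.972×10²⁴ = 3.986×10¹⁴ m³/s².
Semi-major axis a = (r_p + r_a)/2 = (7100.0 + 25350)/2 = 16225 km = 1.622×10⁷ m.
By Kepler's third law T = 2π√(a³/μ) = 2π × 3.274×10³ = 2.057×10⁴ s.
= 342.8 min.

T ≈ 343 min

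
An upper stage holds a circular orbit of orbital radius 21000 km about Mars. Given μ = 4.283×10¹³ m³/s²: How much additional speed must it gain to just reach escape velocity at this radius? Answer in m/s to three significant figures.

r = 21000 km = 2.100×10⁷ m.
Circular speed v_c = √(μ/r) = 1428 m/s.
Escape speed v_esc = √(2μ/r) = √2 × v_c = 2020 m/s.
Δv = v_esc − v_c = 591.5 m/s.

Δv ≈ 592 m/s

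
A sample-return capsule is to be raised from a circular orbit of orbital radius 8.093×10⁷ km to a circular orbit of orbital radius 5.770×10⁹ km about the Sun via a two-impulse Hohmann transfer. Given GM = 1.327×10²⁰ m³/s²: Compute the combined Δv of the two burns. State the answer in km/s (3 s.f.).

r₁ = 8.093×10⁷ km = 8.093×10¹⁰ m.
r₂ = 5.770×10⁹ km = 5.770×10¹² m.
Transfer ellipse a_t = (r₁ + r₂)/2 = 2.925×10¹² m.
At r₁: circular v_c1 = √(μ/r₁) = 40490 m/s; transfer-perihelion v_p = √[μ(2/r₁ − 1/a_t)] = 56870 m/s.
Δv₁ = v_p − v_c1 = 16380 m/s.
At r₂: circular v_c2 = √(μ/r₂) = 4796 m/s; transfer-aphelion v_a = √[μ(2/r₂ − 1/a_t)] = 797.6 m/s.
Δv₂ = v_c2 − v_a = 3998 m/s.
Total Δv = Δv₁ + Δv₂ = 20370 m/s = 20.37 km/s.

Δv_total ≈ 20.4 km/s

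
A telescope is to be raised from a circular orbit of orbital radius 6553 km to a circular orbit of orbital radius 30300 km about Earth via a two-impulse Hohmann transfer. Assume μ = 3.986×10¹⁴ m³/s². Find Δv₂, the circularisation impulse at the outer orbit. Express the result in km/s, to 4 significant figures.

r₁ = 6553 km = 6.553×10⁶ m.
r₂ = 30300 km = 3.030×10⁷ m.
Transfer ellipse a_t = (r₁ + r₂)/2 = 1.843×10⁷ m.
At r₁: circular v_c1 = √(μ/r₁) = 7799 m/s; transfer-perigee v_p = √[μ(2/r₁ − 1/a_t)] = 10000 m/s.
At r₂: circular v_c2 = √(μ/r₂) = 3627 m/s; transfer-apogee v_a = √[μ(2/r₂ − 1/a_t)] = 2163 m/s.
Δv₂ = v_c2 − v_a = 1464 m/s.
= 1.464 km/s.

Δv ≈ 1.464 km/s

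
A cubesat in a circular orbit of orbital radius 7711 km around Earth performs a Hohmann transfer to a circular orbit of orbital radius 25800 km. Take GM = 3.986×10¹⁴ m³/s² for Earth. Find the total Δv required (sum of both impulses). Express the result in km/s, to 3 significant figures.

r₁ = 7711 km = 7.711×10⁶ m.
r₂ = 25800 km = 2.580×10⁷ m.
Transfer ellipse a_t = (r₁ + r₂)/2 = 1.676×10⁷ m.
At r₁: circular v_c1 = √(μ/r₁) = 7190 m/s; transfer-perigee v_p = √[μ(2/r₁ − 1/a_t)] = 8922 m/s.
Δv₁ = v_p − v_c1 = 1732 m/s.
At r₂: circular v_c2 = √(μ/r₂) = 3931 m/s; transfer-apogee v_a = √[μ(2/r₂ − 1/a_t)] = 2666 m/s.
Δv₂ = v_c2 − v_a = 1264 m/s.
Total Δv = Δv₁ + Δv₂ = 2996 m/s = 2.996 km/s.

Δv_total ≈ 3.00 km/s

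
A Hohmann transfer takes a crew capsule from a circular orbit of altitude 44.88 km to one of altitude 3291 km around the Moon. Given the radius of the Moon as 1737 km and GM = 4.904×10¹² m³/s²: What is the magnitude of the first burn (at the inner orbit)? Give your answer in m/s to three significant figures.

Δv ≈ 357 m/s

r₁ = 1737 + 44.88 = 1781.9 km = 1.7819×10⁶ m.
r₂ = 1737 + 3291 = 5028.0 km = 5.0280×10⁶ m.
Transfer ellipse a_t = (r₁ + r₂)/2 = 3.405×10⁶ m.
At r₁: circular v_c1 = √(μ/r₁) = 1659 m/s; transfer-perilune v_p = √[μ(2/r₁ − 1/a_t)] = 2016 m/s.
Δv₁ = v_p − v_c1 = 357.0 m/s.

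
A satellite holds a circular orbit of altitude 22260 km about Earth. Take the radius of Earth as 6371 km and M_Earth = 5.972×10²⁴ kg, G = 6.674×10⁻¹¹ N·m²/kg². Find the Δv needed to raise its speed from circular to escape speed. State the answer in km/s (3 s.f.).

Δv ≈ 1.55 km/s

μ = GM = 6.674×10⁻¹¹ × 5.972×10²⁴ = 3.986×10¹⁴ m³/s².
r = 6371 + 22260 = 28631 km = 2.8631×10⁷ m.
Circular speed v_c = √(μ/r) = 3731 m/s.
Escape speed v_esc = √(2μ/r) = √2 × v_c = 5277 m/s.
Δv = v_esc − v_c = 1545 m/s = 1.545 km/s.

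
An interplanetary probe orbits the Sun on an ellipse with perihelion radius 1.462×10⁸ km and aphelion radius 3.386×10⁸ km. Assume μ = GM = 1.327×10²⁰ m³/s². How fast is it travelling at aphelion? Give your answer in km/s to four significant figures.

v ≈ 15.37 km/s

Semi-major axis a = (r_p + r_a)/2 = 2.4240×10⁸ km = 2.424×10¹¹ m.
Vis-viva: v² = μ(2/r − 1/a) = 1.327×10²⁰ × (5.907×10⁻¹² − 4.125×10⁻¹²) = 2.364×10⁸ m²/s².
v = 15370 m/s = 15.37 km/s.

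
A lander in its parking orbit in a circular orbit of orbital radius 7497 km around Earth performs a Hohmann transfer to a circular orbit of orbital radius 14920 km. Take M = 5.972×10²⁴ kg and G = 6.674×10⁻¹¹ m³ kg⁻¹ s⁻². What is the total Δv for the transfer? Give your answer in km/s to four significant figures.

Δv_total ≈ 2.063 km/s

μ = GM = 6.674×10⁻¹¹ × 5.972×10²⁴ = 3.986×10¹⁴ m³/s².
r₁ = 7497 km = 7.497×10⁶ m.
r₂ = 14920 km = 1.492×10⁷ m.
Transfer ellipse a_t = (r₁ + r₂)/2 = 1.121×10⁷ m.
At r₁: circular v_c1 = √(μ/r₁) = 7291 m/s; transfer-perigee v_p = √[μ(2/r₁ − 1/a_t)] = 8412 m/s.
Δv₁ = v_p − v_c1 = 1121 m/s.
At r₂: circular v_c2 = √(μ/r₂) = 5169 m/s; transfer-apogee v_a = √[μ(2/r₂ − 1/a_t)] = 4227 m/s.
Δv₂ = v_c2 − v_a = 941.5 m/s.
Total Δv = Δv₁ + Δv₂ = 2063 m/s = 2.063 km/s.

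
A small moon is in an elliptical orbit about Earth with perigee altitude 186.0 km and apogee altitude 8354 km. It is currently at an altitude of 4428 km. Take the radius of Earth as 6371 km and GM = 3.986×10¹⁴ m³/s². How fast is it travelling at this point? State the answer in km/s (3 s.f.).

v ≈ 6.03 km/s

r_p = 6371 + 186.0 = 6557.0 km = 6.5570×10⁶ m.
r_a = 6371 + 8354 = 14725 km = 1.4725×10⁷ m.
r = 6371 + 4428 = 10799 km = 1.080×10⁷ m.
Semi-major axis a = (r_p + r_a)/2 = 10641 km = 1.064×10⁷ m.
Vis-viva: v² = μ(2/r − 1/a) = 3.986×10¹⁴ × (1.852×10⁻⁷ − 9.398×10⁻⁸) = 3.636×10⁷ m²/s².
v = 6030 m/s = 6.030 km/s.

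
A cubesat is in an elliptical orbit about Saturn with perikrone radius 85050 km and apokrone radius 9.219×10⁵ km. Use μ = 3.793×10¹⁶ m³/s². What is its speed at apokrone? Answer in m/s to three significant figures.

v ≈ 2640 m/s

Semi-major axis a = (r_p + r_a)/2 = 5.0348×10⁵ km = 5.035×10⁸ m.
Vis-viva: v² = μ(2/r − 1/a) = 3.793×10¹⁶ × (2.169×10⁻⁹ − 1.986×10⁻⁹) = 6.950×10⁶ m²/s².
v = 2636 m/s.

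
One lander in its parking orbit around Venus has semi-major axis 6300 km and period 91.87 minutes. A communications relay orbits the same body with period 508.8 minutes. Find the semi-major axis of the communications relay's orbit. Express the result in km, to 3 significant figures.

a₂ ≈ 19700 km

Kepler's third law: a³ ∝ T², so a₂ = a₁ (T₂/T₁)^(2/3).
T₂/T₁ = 5.538, (T₂/T₁)^(2/3) = 3.130.
a₂ = 6300 × 3.130 = 19720 km.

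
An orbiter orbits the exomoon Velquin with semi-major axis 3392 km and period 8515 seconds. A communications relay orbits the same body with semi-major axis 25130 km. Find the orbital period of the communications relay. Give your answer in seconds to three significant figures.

T₂ ≈ 1.72×10⁵ seconds

Kepler's third law: T² ∝ a³, so T₂ = T₁ (a₂/a₁)^(3/2).
a₂/a₁ = 7.409, (a₂/a₁)^(3/2) = 20.17.
T₂ = 8515 × 20.17 = 1.717×10⁵ seconds.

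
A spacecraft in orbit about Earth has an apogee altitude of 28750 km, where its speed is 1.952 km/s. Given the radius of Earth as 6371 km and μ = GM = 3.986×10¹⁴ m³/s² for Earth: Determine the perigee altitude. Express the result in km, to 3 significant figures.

perigee altitude ≈ 714 km

r_a = 6371 + 28750 = 35121 km = 3.512×10⁷ m.
Specific energy ε = v²/2 − μ/r = -9.444×10⁶ J/kg, so a = −μ/(2ε) = 2.110×10⁷ m.
The apsides satisfy r_p + r_a = 2a, so the perigee radius is 2a − r_a = 7.085×10⁶ m = 7084.9 km.
Perigee altitude = 7084.9 − 6371 = 713.87 km.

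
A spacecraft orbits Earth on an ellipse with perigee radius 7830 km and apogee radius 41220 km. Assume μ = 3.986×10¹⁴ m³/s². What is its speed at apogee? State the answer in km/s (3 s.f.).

Semi-major axis a = (r_p + r_a)/2 = 24525 km = 2.452×10⁷ m.
Vis-viva: v² = μ(2/r − 1/a) = 3.986×10¹⁴ × (4.852×10⁻⁸ − 4.077×10⁻⁸) = 3.087×10⁶ m²/s².
v = 1757 m/s = 1.757 km/s.

v ≈ 1.76 km/s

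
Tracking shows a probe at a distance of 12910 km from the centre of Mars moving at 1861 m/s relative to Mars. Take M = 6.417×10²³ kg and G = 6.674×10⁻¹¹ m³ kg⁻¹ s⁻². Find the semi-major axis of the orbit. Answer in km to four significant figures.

μ = GM = 6.674×10⁻¹¹ × 6.417×10²³ = 4.283×10¹³ m³/s².
r = 1.291×10⁷ m.
Vis-viva rearranged: 1/a = 2/r − v²/μ = 1.549×10⁻⁷ − 8.087×10⁻⁸ = 7.405×10⁻⁸ m⁻¹.
a = 1.350×10⁷ m = 13504 km.

a ≈ 13500 km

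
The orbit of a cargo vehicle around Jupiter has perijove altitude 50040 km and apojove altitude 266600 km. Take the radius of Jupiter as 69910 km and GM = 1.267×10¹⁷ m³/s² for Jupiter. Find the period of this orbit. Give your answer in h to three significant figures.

T ≈ 16.9 h

r_p = 69910 + 50040 = 119950 km = 1.1995×10⁸ m.
r_a = 69910 + 266600 = 336510 km = 3.3651×10⁸ m.
Semi-major axis a = (r_p + r_a)/2 = (1.1995×10⁵ + 3.3651×10⁵)/2 = 2.2823×10⁵ km = 2.282×10⁸ m.
By Kepler's third law T = 2π√(a³/μ) = 2π × 9.687×10³ = 6.086×10⁴ s.
= 16.91 h.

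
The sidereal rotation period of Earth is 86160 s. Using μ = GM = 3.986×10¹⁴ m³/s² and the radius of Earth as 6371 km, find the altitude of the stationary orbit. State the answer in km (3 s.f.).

A synchronous orbit has period T, so by Kepler's third law a = (μT²/4π²)^(1/3).
μT²/4π² = 3.986×10¹⁴ × (8.616×10⁴)² / 39.48 = 7.495×10²² m³.
a = 4.216×10⁷ m = 42163 km.
Altitude h = a − R = 42163 − 6371 = 35792 km.

h_sync ≈ 35800 km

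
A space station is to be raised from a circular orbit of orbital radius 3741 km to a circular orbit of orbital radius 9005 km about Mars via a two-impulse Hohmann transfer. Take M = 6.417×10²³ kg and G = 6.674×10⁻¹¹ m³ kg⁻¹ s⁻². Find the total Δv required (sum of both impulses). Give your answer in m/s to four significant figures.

Δv_total ≈ 1148 m/s

μ = GM = 6.674×10⁻¹¹ × 6.417×10²³ = 4.283×10¹³ m³/s².
r₁ = 3741 km = 3.741×10⁶ m.
r₂ = 9005 km = 9.005×10⁶ m.
Transfer ellipse a_t = (r₁ + r₂)/2 = 6.373×10⁶ m.
At r₁: circular v_c1 = √(μ/r₁) = 3383 m/s; transfer-periapsis v_p = √[μ(2/r₁ − 1/a_t)] = 4022 m/s.
Δv₁ = v_p − v_c1 = 638.4 m/s.
At r₂: circular v_c2 = √(μ/r₂) = 2181 m/s; transfer-apoapsis v_a = √[μ(2/r₂ − 1/a_t)] = 1671 m/s.
Δv₂ = v_c2 − v_a = 510.0 m/s.
Total Δv = Δv₁ + Δv₂ = 1148 m/s.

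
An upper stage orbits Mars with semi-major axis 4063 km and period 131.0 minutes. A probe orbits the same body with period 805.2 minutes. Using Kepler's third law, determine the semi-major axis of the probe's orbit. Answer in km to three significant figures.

Kepler's third law: a³ ∝ T², so a₂ = a₁ (T₂/T₁)^(2/3).
T₂/T₁ = 6.147, (T₂/T₁)^(2/3) = 3.355.
a₂ = 4063 × 3.355 = 13630 km.

a₂ ≈ 13600 km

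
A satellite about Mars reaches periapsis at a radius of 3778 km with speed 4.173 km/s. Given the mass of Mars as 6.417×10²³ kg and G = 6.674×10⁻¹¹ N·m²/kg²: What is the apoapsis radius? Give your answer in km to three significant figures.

μ = GM = 6.674×10⁻¹¹ × 6.417×10²³ = 4.283×10¹³ m³/s².
r_p = 3.778×10⁶ m.
Specific energy ε = v²/2 − μ/r = -2.629×10⁶ J/kg, so a = −μ/(2ε) = 8.145×10⁶ m.
The apsides satisfy r_p + r_a = 2a, so the apoapsis radius is 2a − r_p = 1.251×10⁷ m = 12513 km.

apoapsis radius ≈ 12500 km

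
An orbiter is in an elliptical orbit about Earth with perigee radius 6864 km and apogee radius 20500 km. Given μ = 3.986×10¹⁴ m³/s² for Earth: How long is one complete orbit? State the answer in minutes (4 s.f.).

Semi-major axis a = (r_p + r_a)/2 = (6864.0 + 20500)/2 = 13682 km = 1.368×10⁷ m.
By Kepler's third law T = 2π√(a³/μ) = 2π × 2.535×10³ = 1.593×10⁴ s.
= 265.5 minutes.

T ≈ 265.5 minutes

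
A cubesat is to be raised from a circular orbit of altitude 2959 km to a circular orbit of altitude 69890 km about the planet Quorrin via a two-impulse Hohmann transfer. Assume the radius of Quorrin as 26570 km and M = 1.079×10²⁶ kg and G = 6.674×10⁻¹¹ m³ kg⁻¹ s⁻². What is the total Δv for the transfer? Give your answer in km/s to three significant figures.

Δv_total ≈ 6.43 km/s

μ = GM = 6.674×10⁻¹¹ × 1.079×10²⁶ = 7.201×10¹⁵ m³/s².
r₁ = 26570 + 2959 = 29529 km = 2.9529×10⁷ m.
r₂ = 26570 + 69890 = 96460 km = 9.6460×10⁷ m.
Transfer ellipse a_t = (r₁ + r₂)/2 = 6.299×10⁷ m.
At r₁: circular v_c1 = √(μ/r₁) = 15620 m/s; transfer-periapsis v_p = √[μ(2/r₁ − 1/a_t)] = 19320 m/s.
Δv₁ = v_p − v_c1 = 3708 m/s.
At r₂: circular v_c2 = √(μ/r₂) = 8640 m/s; transfer-apoapsis v_a = √[μ(2/r₂ − 1/a_t)] = 5916 m/s.
Δv₂ = v_c2 − v_a = 2725 m/s.
Total Δv = Δv₁ + Δv₂ = 6433 m/s = 6.433 km/s.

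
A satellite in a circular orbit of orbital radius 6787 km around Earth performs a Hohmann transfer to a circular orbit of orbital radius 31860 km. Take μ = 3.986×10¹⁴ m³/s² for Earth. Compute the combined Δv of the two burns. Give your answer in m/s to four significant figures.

r₁ = 6787 km = 6.787×10⁶ m.
r₂ = 31860 km = 3.186×10⁷ m.
Transfer ellipse a_t = (r₁ + r₂)/2 = 1.932×10⁷ m.
At r₁: circular v_c1 = √(μ/r₁) = 7664 m/s; transfer-perigee v_p = √[μ(2/r₁ − 1/a_t)] = 9840 m/s.
Δv₁ = v_p − v_c1 = 2177 m/s.
At r₂: circular v_c2 = √(μ/r₂) = 3537 m/s; transfer-apogee v_a = √[μ(2/r₂ − 1/a_t)] = 2096 m/s.
Δv₂ = v_c2 − v_a = 1441 m/s.
Total Δv = Δv₁ + Δv₂ = 3618 m/s.

Δv_total ≈ 3618 m/s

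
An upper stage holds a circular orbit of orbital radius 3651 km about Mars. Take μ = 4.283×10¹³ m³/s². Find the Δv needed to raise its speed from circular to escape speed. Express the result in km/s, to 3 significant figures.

Δv ≈ 1.42 km/s

r = 3651 km = 3.651×10⁶ m.
Circular speed v_c = √(μ/r) = 3425 m/s.
Escape speed v_esc = √(2μ/r) = √2 × v_c = 4844 m/s.
Δv = v_esc − v_c = 1419 m/s = 1.419 km/s.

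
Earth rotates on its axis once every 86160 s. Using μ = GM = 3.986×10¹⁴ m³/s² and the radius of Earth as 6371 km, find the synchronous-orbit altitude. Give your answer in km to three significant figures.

A synchronous orbit has period T, so by Kepler's third law a = (μT²/4π²)^(1/3).
μT²/4π² = 3.986×10¹⁴ × (8.616×10⁴)² / 39.48 = 7.495×10²² m³.
a = 4.216×10⁷ m = 42163 km.
Altitude h = a − R = 42163 − 6371 = 35792 km.

h_sync ≈ 35800 km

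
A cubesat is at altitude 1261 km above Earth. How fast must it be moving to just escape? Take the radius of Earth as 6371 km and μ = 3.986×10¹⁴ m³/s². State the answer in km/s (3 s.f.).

r = 6371 + 1261 = 7632.0 km = 7.6320×10⁶ m.
Escape speed v_esc = √(2μ/r) = √(2 × 3.986×10¹⁴ / 7.632×10⁶) = √(1.045×10⁸) = 10220 m/s.
= 10.22 km/s.

v_esc ≈ 10.2 km/s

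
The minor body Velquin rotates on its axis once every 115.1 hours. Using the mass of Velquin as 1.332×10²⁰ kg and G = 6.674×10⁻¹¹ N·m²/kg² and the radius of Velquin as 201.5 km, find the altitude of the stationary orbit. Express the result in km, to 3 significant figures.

μ = GM = 6.674×10⁻¹¹ × 1.332×10²⁰ = 8.890×10⁹ m³/s².
T = 115.1 hours = 4.144×10⁵ s.
A synchronous orbit has period T, so by Kepler's third law a = (μT²/4π²)^(1/3).
μT²/4π² = 8.890×10⁹ × (4.144×10⁵)² / 39.48 = 3.866×10¹⁹ m³.
a = 3.381×10⁶ m = 3381.4 km.
Altitude h = a − R = 3381.4 − 201.5 = 3179.9 km.

h_sync ≈ 3180 km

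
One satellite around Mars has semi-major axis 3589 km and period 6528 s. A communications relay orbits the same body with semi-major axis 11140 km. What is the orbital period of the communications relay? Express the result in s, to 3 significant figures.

Kepler's third law: T² ∝ a³, so T₂ = T₁ (a₂/a₁)^(3/2).
a₂/a₁ = 3.104, (a₂/a₁)^(3/2) = 5.468.
T₂ = 6528 × 5.468 = 35700 s.

T₂ ≈ 35700 s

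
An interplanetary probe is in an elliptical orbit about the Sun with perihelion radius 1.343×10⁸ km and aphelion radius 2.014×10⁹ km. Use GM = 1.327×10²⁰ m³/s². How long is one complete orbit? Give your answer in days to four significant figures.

T ≈ 7028 days

Semi-major axis a = (r_p + r_a)/2 = (1.3430×10⁸ + 2.0140×10⁹)/2 = 1.0742×10⁹ km = 1.074×10¹² m.
By Kepler's third law T = 2π√(a³/μ) = 2π × 9.664×10⁷ = 6.072×10⁸ s.
= 7028 days.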